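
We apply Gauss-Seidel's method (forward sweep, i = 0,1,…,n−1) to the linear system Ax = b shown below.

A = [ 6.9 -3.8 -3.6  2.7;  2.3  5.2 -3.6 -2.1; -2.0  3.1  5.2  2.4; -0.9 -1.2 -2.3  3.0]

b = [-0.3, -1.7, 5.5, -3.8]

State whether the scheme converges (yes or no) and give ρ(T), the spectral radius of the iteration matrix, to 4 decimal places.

Diagonal D = diag(6.9, 5.2, 5.2, 3); L, U strict lower/upper.
Gauss-Seidel: T = -(D+L)⁻¹U, row 0 first, T[0,1] = -(-3.8)/(6.9) = +0.5507; later rows by forward substitution.
  T[0,:] = [+0.0000, +0.5507, +0.5217, -0.3913]
  T[1,:] = [+0.0000, -0.2436, +0.4615, +0.5769]
  T[2,:] = [+0.0000, +0.3570, -0.0745, -0.9560]
  T[3,:] = [+0.0000, +0.3415, +0.2840, -0.6195]
|λ(T)| sorted: 0.8637, 0.2472, 0.2472, 0.0000.
ρ(T) = max|λ| = 0.8637; 0.8637 < 1: convergent.

yes, ρ = 0.8637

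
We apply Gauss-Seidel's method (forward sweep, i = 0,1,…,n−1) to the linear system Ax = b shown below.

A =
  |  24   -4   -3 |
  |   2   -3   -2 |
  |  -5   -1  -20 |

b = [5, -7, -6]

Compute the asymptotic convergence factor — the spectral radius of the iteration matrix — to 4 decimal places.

0.2299

Diagonal D = diag(24, -3, -20); L, U strict lower/upper.
GS T = -(D+L)⁻¹U: row 0 first, T[0,1] = -(-4)/(24) = +0.1667; later rows by forward substitution.
  T[0,:] = [+0.0000 +0.1667 +0.1250]
  T[1,:] = [+0.0000 +0.1111 -0.5833]
  T[2,:] = [+0.0000 -0.0472 -0.0021]
eigenvalue magnitudes: 0.2299, 0.1208, 0.0000.
ρ(T) = max|λ| = 0.2299; 0.2299 < 1: convergent.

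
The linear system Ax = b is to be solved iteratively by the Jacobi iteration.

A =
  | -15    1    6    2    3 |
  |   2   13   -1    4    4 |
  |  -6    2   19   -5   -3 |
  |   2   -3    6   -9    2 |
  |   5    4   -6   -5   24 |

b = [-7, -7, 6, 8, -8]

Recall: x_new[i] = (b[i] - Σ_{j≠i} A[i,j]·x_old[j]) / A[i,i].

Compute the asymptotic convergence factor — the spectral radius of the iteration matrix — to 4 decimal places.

Let D = diag(-15, 13, 19, -9, 24); L, U the strict triangles.
T_J = -D⁻¹(L+U): T[1,3] = -(4)/(13) = -0.3077; T[1,1] = 0.
  T[0,:] = [+0.0000 +0.0667 +0.4000 +0.1333 +0.2000]
  T[1,:] = [-0.1538 +0.0000 +0.0769 -0.3077 -0.3077]
  T[2,:] = [+0.3158 -0.1053 +0.0000 +0.2632 +0.1579]
  T[3,:] = [+0.2222 -0.3333 +0.6667 +0.0000 +0.2222]
  T[4,:] = [-0.2083 -0.1667 +0.2500 +0.2083 +0.0000]
|λ(T)| sorted: 0.8400, 0.4778, 0.3094, 0.3094, 0.1459.
ρ(T) = max|λ| = 0.8400; 0.8400 < 1 ⇒ converges.

0.8400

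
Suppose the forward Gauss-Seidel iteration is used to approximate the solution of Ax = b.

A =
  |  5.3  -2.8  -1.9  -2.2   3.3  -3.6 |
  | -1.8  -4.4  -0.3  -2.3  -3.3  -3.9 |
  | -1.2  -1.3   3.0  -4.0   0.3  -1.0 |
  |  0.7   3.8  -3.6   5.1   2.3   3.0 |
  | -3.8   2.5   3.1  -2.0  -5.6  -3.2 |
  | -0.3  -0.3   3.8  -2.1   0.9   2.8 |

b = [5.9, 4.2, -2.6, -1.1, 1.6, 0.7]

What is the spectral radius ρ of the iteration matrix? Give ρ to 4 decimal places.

Diagonal D = diag(5.3, -4.4, 3, 5.1, -5.6, 2.8); L, U strict lower/upper.
Gauss-Seidel: T = -(D+L)⁻¹U, row 0 first, T[0,1] = -(-2.8)/(5.3) = +0.5283; later rows by forward substitution.
  T[0,:] = [+0.0000  +0.5283  +0.3585  +0.4151  -0.6226  +0.6792]
  T[1,:] = [+0.0000  -0.2161  -0.2148  -0.6925  -0.4953  -1.1642]
  T[2,:] = [+0.0000  +0.1177  +0.0503  +1.1993  -0.5637  +0.1005]
  T[3,:] = [+0.0000  +0.1716  +0.1464  +1.3056  -0.3944  +0.2570]
  T[4,:] = [+0.0000  -0.4511  -0.3636  -0.3932  +0.0302  -1.5882]
  T[5,:] = [+0.0000  +0.1474  +0.1738  -0.5517  +0.3397  +0.5148]
eigenvalue magnitudes: 1.1438, 0.7505, 0.4082, 0.4082, 0.0093, 0.0000.
ρ(T) = max|λ| = 1.1438; 1.1438 > 1, so it fails to converge.

1.1438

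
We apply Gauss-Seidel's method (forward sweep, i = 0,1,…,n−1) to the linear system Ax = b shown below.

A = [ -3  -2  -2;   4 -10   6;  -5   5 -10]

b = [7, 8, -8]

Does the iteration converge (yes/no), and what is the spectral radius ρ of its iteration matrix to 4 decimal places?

Write A = D+L+U with D = diag(-3, -10, -10).
Gauss-Seidel: T = -(D+L)⁻¹U, row 0 first, T[0,2] = -(-2)/(-3) = -0.6667; later rows by forward substitution.
  T[0,:] = [+0.0000, -0.6667, -0.6667]
  T[1,:] = [+0.0000, -0.2667, +0.3333]
  T[2,:] = [+0.0000, +0.2000, +0.5000]
|roots of det(T-λI)|: 0.5788, 0.3455, 0.0000.
ρ = 0.5788; 0.5788 < 1, so it converges for any x₀.

yes, ρ = 0.5788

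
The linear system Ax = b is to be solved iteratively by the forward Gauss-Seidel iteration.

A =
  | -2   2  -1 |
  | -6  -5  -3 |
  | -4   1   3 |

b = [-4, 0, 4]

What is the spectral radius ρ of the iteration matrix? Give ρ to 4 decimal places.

1.2000

Let D = diag(-2, -5, 3); L, U the strict triangles.
Gauss-Seidel: T = -(D+L)⁻¹U, row 0 first, T[0,1] = -(2)/(-2) = +1.0000; later rows by forward substitution.
  T[0,:] = [+0.0000  +1.0000  -0.5000]
  T[1,:] = [+0.0000  -1.2000  +0.0000]
  T[2,:] = [+0.0000  +1.7333  -0.6667]
moduli |λ_i(T)| = 1.2000, 0.6667, 0.0000.
ρ = 1.2000; 1.2000 > 1 ⇒ diverges.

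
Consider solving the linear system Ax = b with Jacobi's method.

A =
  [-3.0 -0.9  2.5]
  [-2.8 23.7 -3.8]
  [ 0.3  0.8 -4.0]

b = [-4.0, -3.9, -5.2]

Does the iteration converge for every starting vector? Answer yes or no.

Let D = diag(-3, 23.7, -4); L, U the strict triangles.
Jacobi: T = -D⁻¹(L+U), T[0,2] = -(2.5)/(-3) = +0.8333; T[0,0] = 0.
  T[0,:] = [+0.0000  -0.3000  +0.8333]
  T[1,:] = [+0.1181  +0.0000  +0.1603]
  T[2,:] = [+0.0750  +0.2000  +0.0000]
|λ(T)| sorted: 0.3287, 0.2212, 0.2212.
ρ = 0.3287; 0.3287 < 1: convergent.

yes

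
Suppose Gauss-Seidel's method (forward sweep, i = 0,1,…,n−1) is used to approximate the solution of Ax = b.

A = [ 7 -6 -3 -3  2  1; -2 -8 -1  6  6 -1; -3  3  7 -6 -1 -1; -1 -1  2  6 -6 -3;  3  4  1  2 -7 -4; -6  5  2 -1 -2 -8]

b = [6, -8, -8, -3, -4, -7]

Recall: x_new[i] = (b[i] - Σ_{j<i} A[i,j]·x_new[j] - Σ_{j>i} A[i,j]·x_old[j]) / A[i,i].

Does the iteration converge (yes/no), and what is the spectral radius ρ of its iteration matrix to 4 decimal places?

Write A = D+L+U with D = diag(7, -8, 7, 6, -7, -8).
Gauss-Seidel: T = -(D+L)⁻¹U, row 0 first, T[0,3] = -(-3)/(7) = +0.4286; later rows by forward substitution.
  T[0,:] = [+0.0000 +0.8571 +0.4286 +0.4286 -0.2857 -0.1429]
  T[1,:] = [+0.0000 -0.2143 -0.2321 +0.6429 +0.8214 -0.0893]
  T[2,:] = [+0.0000 +0.4592 +0.2832 +0.7653 -0.3316 +0.1199]
  T[3,:] = [+0.0000 -0.0459 -0.0616 -0.0765 +1.1998 +0.4213]
  T[4,:] = [+0.0000 +0.2974 +0.0739 +0.6385 +0.6424 -0.5462]
  T[5,:] = [+0.0000 -0.7306 -0.4065 +0.1216 +0.3342 +0.1652]
|λ(T)| sorted: 1.4451, 0.8624, 0.6750, 0.6750, 0.0693, 0.0000.
spectral radius ρ = 1.4451; 1.4451 > 1 ⇒ diverges.

no, ρ = 1.4451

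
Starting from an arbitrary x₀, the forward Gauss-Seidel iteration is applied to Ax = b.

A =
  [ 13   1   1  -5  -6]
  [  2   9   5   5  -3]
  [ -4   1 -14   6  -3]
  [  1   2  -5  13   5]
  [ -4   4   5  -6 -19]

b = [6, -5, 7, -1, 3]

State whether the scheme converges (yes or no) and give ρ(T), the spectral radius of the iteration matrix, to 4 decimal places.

yes, ρ = 0.5795

Write A = D+L+U with D = diag(13, 9, -14, 13, -19).
GS T = -(D+L)⁻¹U: row 0 first, T[0,2] = -(1)/(13) = -0.0769; later rows by forward substitution.
  T[0,:] = [+0.0000 -0.0769 -0.0769 +0.3846 +0.4615]
  T[1,:] = [+0.0000 +0.0171 -0.5385 -0.6410 +0.2308]
  T[2,:] = [+0.0000 +0.0232 -0.0165 +0.2729 -0.3297]
  T[3,:] = [+0.0000 +0.0122 +0.0824 +0.1740 -0.5824]
  T[4,:] = [+0.0000 +0.0220 -0.1275 -0.1991 +0.0486]
|eigenvalues of T|: 0.5795, 0.1446, 0.1446, 0.1224, 0.0000.
ρ = 0.5795; 0.5795 < 1 ⇒ converges.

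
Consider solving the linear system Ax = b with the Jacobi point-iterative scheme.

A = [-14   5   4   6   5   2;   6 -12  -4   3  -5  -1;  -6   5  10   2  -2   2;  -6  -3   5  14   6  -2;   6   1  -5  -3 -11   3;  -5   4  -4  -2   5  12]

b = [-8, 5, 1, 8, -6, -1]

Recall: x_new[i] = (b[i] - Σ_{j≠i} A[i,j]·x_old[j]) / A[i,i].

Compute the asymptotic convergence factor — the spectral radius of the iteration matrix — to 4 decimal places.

Split A = D + L + U, D = diag(-14, -12, 10, 14, -11, 12).
Jacobi T = -D⁻¹(L+U): T[3,4] = -(6)/(14) = -0.4286; T[3,3] = 0.
  T[0,:] = [+0.0000, +0.3571, +0.2857, +0.4286, +0.3571, +0.1429]
  T[1,:] = [+0.5000, +0.0000, -0.3333, +0.2500, -0.4167, -0.0833]
  T[2,:] = [+0.6000, -0.5000, +0.0000, -0.2000, +0.2000, -0.2000]
  T[3,:] = [+0.4286, +0.2143, -0.3571, +0.0000, -0.4286, +0.1429]
  T[4,:] = [+0.5455, +0.0909, -0.4545, -0.2727, +0.0000, +0.2727]
  T[5,:] = [+0.4167, -0.3333, +0.3333, +0.1667, -0.4167, +0.0000]
|eigenvalues of T|: 1.2039, 0.6103, 0.6103, 0.4055, 0.4055, 0.1802.
ρ(T) = max|λ| = 1.2039; 1.2039 > 1, so it fails to converge.

1.2039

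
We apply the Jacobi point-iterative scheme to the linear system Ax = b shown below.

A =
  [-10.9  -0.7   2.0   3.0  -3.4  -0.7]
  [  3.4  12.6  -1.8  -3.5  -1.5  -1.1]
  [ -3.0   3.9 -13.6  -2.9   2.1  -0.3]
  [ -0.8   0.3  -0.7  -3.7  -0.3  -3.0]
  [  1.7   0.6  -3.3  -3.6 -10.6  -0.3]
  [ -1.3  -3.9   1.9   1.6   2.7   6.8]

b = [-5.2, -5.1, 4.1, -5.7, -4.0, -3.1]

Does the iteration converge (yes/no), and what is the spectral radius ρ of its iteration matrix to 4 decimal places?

A = D + L + U where D = diag(-10.9, 12.6, -13.6, -3.7, -10.6, 6.8).
Jacobi: T = -D⁻¹(L+U), T[1,0] = -(3.4)/(12.6) = -0.2698; T[1,1] = 0.
  T[0,:] = [+0.0000  -0.0642  +0.1835  +0.2752  -0.3119  -0.0642]
  T[1,:] = [-0.2698  +0.0000  +0.1429  +0.2778  +0.1190  +0.0873]
  T[2,:] = [-0.2206  +0.2868  +0.0000  -0.2132  +0.1544  -0.0221]
  T[3,:] = [-0.2162  +0.0811  -0.1892  +0.0000  -0.0811  -0.8108]
  T[4,:] = [+0.1604  +0.0566  -0.3113  -0.3396  +0.0000  -0.0283]
  T[5,:] = [+0.1912  +0.5735  -0.2794  -0.2353  -0.3971  +0.0000]
moduli |λ_i(T)| = 0.9124, 0.6065, 0.6065, 0.2974, 0.2974, 0.0690.
ρ(T) = max|λ| = 0.9124; 0.9124 < 1, so it converges for any x₀.

yes, ρ = 0.9124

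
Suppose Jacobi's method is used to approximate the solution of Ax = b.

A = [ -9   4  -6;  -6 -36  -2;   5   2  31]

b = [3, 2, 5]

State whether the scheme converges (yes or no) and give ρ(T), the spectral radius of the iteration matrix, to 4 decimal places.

yes, ρ = 0.2261

Write A = D+L+U with D = diag(-9, -36, 31).
T_J = -D⁻¹(L+U): T[0,1] = -(4)/(-9) = +0.4444; T[0,0] = 0.
  T[0,:] = [+0.0000 +0.4444 -0.6667]
  T[1,:] = [-0.1667 +0.0000 -0.0556]
  T[2,:] = [-0.1613 -0.0645 +0.0000]
|eigenvalues of T|: 0.2261, 0.1187, 0.1187.
ρ(T) = max|λ| = 0.2261; 0.2261 < 1: convergent.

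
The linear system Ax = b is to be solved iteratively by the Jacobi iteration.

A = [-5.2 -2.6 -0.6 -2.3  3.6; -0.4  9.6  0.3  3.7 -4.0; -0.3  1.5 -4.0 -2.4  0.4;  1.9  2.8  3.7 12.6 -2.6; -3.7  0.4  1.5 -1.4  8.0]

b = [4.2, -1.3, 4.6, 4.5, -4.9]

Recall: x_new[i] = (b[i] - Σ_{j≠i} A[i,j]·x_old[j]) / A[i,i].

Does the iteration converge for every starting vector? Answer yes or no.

Diagonal D = diag(-5.2, 9.6, -4, 12.6, 8); L, U strict lower/upper.
T_J = -D⁻¹(L+U): T[1,2] = -(0.3)/(9.6) = -0.0312; T[1,1] = 0.
  T[0,:] = [+0.0000  -0.5000  -0.1154  -0.4423  +0.6923]
  T[1,:] = [+0.0417  +0.0000  -0.0312  -0.3854  +0.4167]
  T[2,:] = [-0.0750  +0.3750  +0.0000  -0.6000  +0.1000]
  T[3,:] = [-0.1508  -0.2222  -0.2937  +0.0000  +0.2063]
  T[4,:] = [+0.4625  -0.0500  -0.1875  +0.1750  +0.0000]
|λ(T)| sorted: 0.8708, 0.5176, 0.5176, 0.2630, 0.1742.
ρ(T) = max|λ| = 0.8708; 0.8708 < 1, so it converges for any x₀.

yes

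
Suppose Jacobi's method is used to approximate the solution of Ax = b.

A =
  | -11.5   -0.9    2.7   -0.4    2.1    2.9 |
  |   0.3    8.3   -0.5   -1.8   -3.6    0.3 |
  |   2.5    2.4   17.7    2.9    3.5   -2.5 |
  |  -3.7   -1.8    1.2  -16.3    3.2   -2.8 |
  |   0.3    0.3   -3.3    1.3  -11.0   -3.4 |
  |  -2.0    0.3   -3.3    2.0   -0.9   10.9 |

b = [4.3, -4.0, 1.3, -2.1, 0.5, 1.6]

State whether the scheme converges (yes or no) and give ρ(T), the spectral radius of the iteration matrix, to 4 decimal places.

A = D + L + U where D = diag(-11.5, 8.3, 17.7, -16.3, -11, 10.9).
Jacobi T = -D⁻¹(L+U): T[5,1] = -(0.3)/(10.9) = -0.0275; T[5,5] = 0.
  T[0,:] = [+0.0000  -0.0783  +0.2348  -0.0348  +0.1826  +0.2522]
  T[1,:] = [-0.0361  +0.0000  +0.0602  +0.2169  +0.4337  -0.0361]
  T[2,:] = [-0.1412  -0.1356  +0.0000  -0.1638  -0.1977  +0.1412]
  T[3,:] = [-0.2270  -0.1104  +0.0736  +0.0000  +0.1963  -0.1718]
  T[4,:] = [+0.0273  +0.0273  -0.3000  +0.1182  +0.0000  -0.3091]
  T[5,:] = [+0.1835  -0.0275  +0.3028  -0.1835  +0.0826  +0.0000]
|roots of det(T-λI)|: 0.5373, 0.3315, 0.3315, 0.2810, 0.0644, 0.0040.
ρ = 0.5373; 0.5373 < 1 ⇒ converges.

yes, ρ = 0.5373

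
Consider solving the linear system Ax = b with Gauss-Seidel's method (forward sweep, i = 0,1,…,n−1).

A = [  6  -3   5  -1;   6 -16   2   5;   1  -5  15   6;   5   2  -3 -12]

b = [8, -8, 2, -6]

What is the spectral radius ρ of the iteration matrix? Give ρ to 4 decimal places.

Diagonal D = diag(6, -16, 15, -12); L, U strict lower/upper.
T_GS = -(D+L)⁻¹U: row 0 first, T[0,3] = -(-1)/(6) = +0.1667; later rows by forward substitution.
  T[0,:] = [+0.0000  +0.5000  -0.8333  +0.1667]
  T[1,:] = [+0.0000  +0.1875  -0.1875  +0.3750]
  T[2,:] = [+0.0000  +0.0292  -0.0069  -0.2861]
  T[3,:] = [+0.0000  +0.2323  -0.3767  +0.2035]
|λ(T)| sorted: 0.6089, 0.2849, 0.0601, 0.0000.
ρ(T) = max|λ| = 0.6089; 0.6089 < 1 ⇒ converges.

0.6089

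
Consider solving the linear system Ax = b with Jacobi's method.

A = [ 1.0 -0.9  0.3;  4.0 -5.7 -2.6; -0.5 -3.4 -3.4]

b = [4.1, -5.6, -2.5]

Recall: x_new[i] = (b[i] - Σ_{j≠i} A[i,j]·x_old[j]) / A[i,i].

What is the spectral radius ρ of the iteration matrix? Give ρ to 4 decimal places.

1.1678

Write A = D+L+U with D = diag(1, -5.7, -3.4).
T_J = -D⁻¹(L+U): T[0,2] = -(0.3)/(1) = -0.3000; T[0,0] = 0.
  T[0,:] = [+0.0000, +0.9000, -0.3000]
  T[1,:] = [+0.7018, +0.0000, -0.4561]
  T[2,:] = [-0.1471, -1.0000, +0.0000]
eigenvalue magnitudes: 1.1678, 0.9140, 0.2538.
ρ = 1.1678; 1.1678 > 1, so it fails to converge.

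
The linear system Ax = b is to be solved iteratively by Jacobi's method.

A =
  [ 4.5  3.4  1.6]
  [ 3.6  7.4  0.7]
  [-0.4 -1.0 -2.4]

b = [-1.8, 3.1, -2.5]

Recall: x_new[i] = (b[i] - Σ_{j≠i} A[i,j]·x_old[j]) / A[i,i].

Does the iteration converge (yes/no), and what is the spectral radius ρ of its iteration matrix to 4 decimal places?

yes, ρ = 0.7595

Diagonal D = diag(4.5, 7.4, -2.4); L, U strict lower/upper.
T_J = -D⁻¹(L+U): T[1,0] = -(3.6)/(7.4) = -0.4865; T[1,1] = 0.
  T[0,:] = [+0.0000 -0.7556 -0.3556]
  T[1,:] = [-0.4865 +0.0000 -0.0946]
  T[2,:] = [-0.1667 -0.4167 +0.0000]
|λ(T)| sorted: 0.7595, 0.5631, 0.1964.
spectral radius ρ = 0.7595; 0.7595 < 1 ⇒ converges.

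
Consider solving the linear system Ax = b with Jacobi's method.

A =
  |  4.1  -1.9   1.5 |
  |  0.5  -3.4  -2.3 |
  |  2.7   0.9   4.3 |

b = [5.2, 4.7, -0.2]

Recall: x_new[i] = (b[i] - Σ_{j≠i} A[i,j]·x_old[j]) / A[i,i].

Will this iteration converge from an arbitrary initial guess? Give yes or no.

yes

A = D + L + U where D = diag(4.1, -3.4, 4.3).
Jacobi: T = -D⁻¹(L+U), T[0,2] = -(1.5)/(4.1) = -0.3659; T[0,0] = 0.
  T[0,:] = [+0.0000, +0.4634, -0.3659]
  T[1,:] = [+0.1471, +0.0000, -0.6765]
  T[2,:] = [-0.6279, -0.2093, +0.0000]
|roots of det(T-λI)|: 0.8307, 0.5005, 0.5005.
spectral radius ρ = 0.8307; 0.8307 < 1, so it converges for any x₀.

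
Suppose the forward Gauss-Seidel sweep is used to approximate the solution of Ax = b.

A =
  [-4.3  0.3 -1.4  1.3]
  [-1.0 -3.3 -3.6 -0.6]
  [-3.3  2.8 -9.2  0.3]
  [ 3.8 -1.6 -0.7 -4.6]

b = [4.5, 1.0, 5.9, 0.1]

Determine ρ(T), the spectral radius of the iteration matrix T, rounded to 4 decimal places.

0.3429

Split A = D + L + U, D = diag(-4.3, -3.3, -9.2, -4.6).
GS T = -(D+L)⁻¹U: row 0 first, T[0,1] = -(0.3)/(-4.3) = +0.0698; later rows by forward substitution.
  T[0,:] = [+0.0000  +0.0698  -0.3256  +0.3023]
  T[1,:] = [+0.0000  -0.0211  -0.9922  -0.2734]
  T[2,:] = [+0.0000  -0.0315  -0.1852  -0.1591]
  T[3,:] = [+0.0000  +0.0698  +0.1044  +0.3691]
|roots of det(T-λI)|: 0.3429, 0.2088, 0.0286, 0.0000.
ρ(T) = max|λ| = 0.3429; 0.3429 < 1: convergent.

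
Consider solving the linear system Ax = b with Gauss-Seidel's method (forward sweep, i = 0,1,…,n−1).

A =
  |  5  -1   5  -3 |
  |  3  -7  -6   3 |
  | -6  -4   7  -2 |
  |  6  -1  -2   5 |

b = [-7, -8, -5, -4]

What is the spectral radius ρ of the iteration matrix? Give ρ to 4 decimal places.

Split A = D + L + U, D = diag(5, -7, 7, 5).
T_GS = -(D+L)⁻¹U: row 0 first, T[0,3] = -(-3)/(5) = +0.6000; later rows by forward substitution.
  T[0,:] = [+0.0000  +0.2000  -1.0000  +0.6000]
  T[1,:] = [+0.0000  +0.0857  -1.2857  +0.6857]
  T[2,:] = [+0.0000  +0.2204  -1.5918  +1.1918]
  T[3,:] = [+0.0000  -0.1347  +0.3061  -0.1061]
eigenvalue magnitudes: 1.5664, 0.2180, 0.1721, 0.0000.
ρ = 1.5664; 1.5664 > 1, so it fails to converge.

1.5664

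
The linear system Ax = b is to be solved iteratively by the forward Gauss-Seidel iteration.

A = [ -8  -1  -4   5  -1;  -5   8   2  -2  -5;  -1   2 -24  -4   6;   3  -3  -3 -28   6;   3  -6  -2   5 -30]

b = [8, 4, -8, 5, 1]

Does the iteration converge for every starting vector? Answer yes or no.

yes

A = D + L + U where D = diag(-8, 8, -24, -28, -30).
Gauss-Seidel: T = -(D+L)⁻¹U, row 0 first, T[0,2] = -(-4)/(-8) = -0.5000; later rows by forward substitution.
  T[0,:] = [+0.0000 -0.1250 -0.5000 +0.6250 -0.1250]
  T[1,:] = [+0.0000 -0.0781 -0.5625 +0.6406 +0.5469]
  T[2,:] = [+0.0000 -0.0013 -0.0260 -0.1393 +0.3008]
  T[3,:] = [+0.0000 -0.0049 +0.0095 +0.0133 +0.1101]
  T[4,:] = [+0.0000 +0.0024 +0.0658 -0.0541 -0.1236]
|roots of det(T-λI)|: 0.2351, 0.0954, 0.0954, 0.0522, 0.0000.
ρ = 0.2351; 0.2351 < 1: convergent.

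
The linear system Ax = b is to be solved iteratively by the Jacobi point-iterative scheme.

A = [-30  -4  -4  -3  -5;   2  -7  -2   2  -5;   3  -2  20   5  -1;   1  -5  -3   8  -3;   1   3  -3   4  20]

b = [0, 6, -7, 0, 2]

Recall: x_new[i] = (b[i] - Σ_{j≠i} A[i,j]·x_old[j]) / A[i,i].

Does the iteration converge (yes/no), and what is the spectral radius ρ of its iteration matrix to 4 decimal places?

Diagonal D = diag(-30, -7, 20, 8, 20); L, U strict lower/upper.
Jacobi T = -D⁻¹(L+U): T[2,4] = -(-1)/(20) = +0.0500; T[2,2] = 0.
  T[0,:] = [+0.0000  -0.1333  -0.1333  -0.1000  -0.1667]
  T[1,:] = [+0.2857  +0.0000  -0.2857  +0.2857  -0.7143]
  T[2,:] = [-0.1500  +0.1000  +0.0000  -0.2500  +0.0500]
  T[3,:] = [-0.1250  +0.6250  +0.3750  +0.0000  +0.3750]
  T[4,:] = [-0.0500  -0.1500  +0.1500  -0.2000  +0.0000]
|λ(T)| sorted: 0.5681, 0.3822, 0.3822, 0.3015, 0.0084.
ρ = 0.5681; 0.5681 < 1: convergent.

yes, ρ = 0.5681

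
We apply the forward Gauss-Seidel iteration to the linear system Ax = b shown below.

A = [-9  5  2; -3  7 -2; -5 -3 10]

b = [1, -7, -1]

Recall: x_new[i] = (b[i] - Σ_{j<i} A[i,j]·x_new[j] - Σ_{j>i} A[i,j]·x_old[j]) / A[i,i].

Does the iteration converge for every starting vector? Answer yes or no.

Let D = diag(-9, 7, 10); L, U the strict triangles.
GS T = -(D+L)⁻¹U: row 0 first, T[0,1] = -(5)/(-9) = +0.5556; later rows by forward substitution.
  T[0,:] = [+0.0000  +0.5556  +0.2222]
  T[1,:] = [+0.0000  +0.2381  +0.3810]
  T[2,:] = [+0.0000  +0.3492  +0.2254]
|eigenvalues of T|: 0.5965, 0.1330, 0.0000.
spectral radius ρ = 0.5965; 0.5965 < 1: convergent.

yes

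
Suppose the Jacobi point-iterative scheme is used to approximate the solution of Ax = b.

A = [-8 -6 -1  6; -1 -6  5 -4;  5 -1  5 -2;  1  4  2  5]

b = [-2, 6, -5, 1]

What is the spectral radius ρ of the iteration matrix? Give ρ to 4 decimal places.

Write A = D+L+U with D = diag(-8, -6, 5, 5).
T_J = -D⁻¹(L+U): T[2,1] = -(-1)/(5) = +0.2000; T[2,2] = 0.
  T[0,:] = [+0.0000, -0.7500, -0.1250, +0.7500]
  T[1,:] = [-0.1667, +0.0000, +0.8333, -0.6667]
  T[2,:] = [-1.0000, +0.2000, +0.0000, +0.4000]
  T[3,:] = [-0.2000, -0.8000, -0.4000, +0.0000]
|λ(T)| sorted: 1.2836, 0.8737, 0.8059, 0.8059.
ρ = 1.2836; 1.2836 > 1 ⇒ diverges.

1.2836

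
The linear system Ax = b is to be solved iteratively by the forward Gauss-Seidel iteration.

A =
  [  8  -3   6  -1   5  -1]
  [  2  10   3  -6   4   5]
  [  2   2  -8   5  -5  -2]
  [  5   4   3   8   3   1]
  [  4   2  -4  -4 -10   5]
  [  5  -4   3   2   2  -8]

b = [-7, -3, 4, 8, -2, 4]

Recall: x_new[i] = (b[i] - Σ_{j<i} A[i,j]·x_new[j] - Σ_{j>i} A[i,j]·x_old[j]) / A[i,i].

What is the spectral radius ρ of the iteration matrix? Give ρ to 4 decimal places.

Let D = diag(8, 10, -8, 8, -10, -8); L, U the strict triangles.
T_GS = -(D+L)⁻¹U: row 0 first, T[0,1] = -(-3)/(8) = +0.3750; later rows by forward substitution.
  T[0,:] = [+0.0000  +0.3750  -0.7500  +0.1250  -0.6250  +0.1250]
  T[1,:] = [+0.0000  -0.0750  -0.1500  +0.5750  -0.2750  -0.5250]
  T[2,:] = [+0.0000  +0.0750  -0.2250  +0.8000  -0.8500  -0.3500]
  T[3,:] = [+0.0000  -0.2250  +0.6281  -0.6656  +0.4719  +0.1906]
  T[4,:] = [+0.0000  +0.1950  -0.4912  +0.1113  -0.1537  +0.5088]
  T[5,:] = [+0.0000  +0.2925  -0.4439  -0.0480  -0.4923  +0.3842]
|eigenvalues of T|: 1.3066, 0.5585, 0.3997, 0.3997, 0.0707, 0.0000.
spectral radius ρ = 1.3066; 1.3066 > 1 ⇒ diverges.

1.3066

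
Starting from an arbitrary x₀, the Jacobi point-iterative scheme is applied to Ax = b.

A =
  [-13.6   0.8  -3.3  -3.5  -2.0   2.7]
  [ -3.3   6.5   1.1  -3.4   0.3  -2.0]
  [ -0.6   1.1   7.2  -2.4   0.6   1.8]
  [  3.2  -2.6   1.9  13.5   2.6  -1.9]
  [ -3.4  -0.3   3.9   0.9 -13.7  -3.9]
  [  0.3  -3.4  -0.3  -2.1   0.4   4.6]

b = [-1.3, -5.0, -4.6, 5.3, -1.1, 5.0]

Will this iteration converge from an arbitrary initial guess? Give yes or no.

A = D + L + U where D = diag(-13.6, 6.5, 7.2, 13.5, -13.7, 4.6).
Jacobi: T = -D⁻¹(L+U), T[0,1] = -(0.8)/(-13.6) = +0.0588; T[0,0] = 0.
  T[0,:] = [+0.0000, +0.0588, -0.2426, -0.2574, -0.1471, +0.1985]
  T[1,:] = [+0.5077, +0.0000, -0.1692, +0.5231, -0.0462, +0.3077]
  T[2,:] = [+0.0833, -0.1528, +0.0000, +0.3333, -0.0833, -0.2500]
  T[3,:] = [-0.2370, +0.1926, -0.1407, +0.0000, -0.1926, +0.1407]
  T[4,:] = [-0.2482, -0.0219, +0.2847, +0.0657, +0.0000, -0.2847]
  T[5,:] = [-0.0652, +0.7391, +0.0652, +0.4565, -0.0870, +0.0000]
eigenvalue magnitudes: 0.8490, 0.5024, 0.3876, 0.3876, 0.1802, 0.1341.
ρ = 0.8490; 0.8490 < 1, so it converges for any x₀.

yes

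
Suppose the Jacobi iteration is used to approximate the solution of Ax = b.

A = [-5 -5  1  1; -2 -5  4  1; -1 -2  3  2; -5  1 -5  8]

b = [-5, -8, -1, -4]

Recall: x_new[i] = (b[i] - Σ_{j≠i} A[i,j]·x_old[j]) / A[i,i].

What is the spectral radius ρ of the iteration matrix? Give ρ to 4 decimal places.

Write A = D+L+U with D = diag(-5, -5, 3, 8).
Jacobi T = -D⁻¹(L+U): T[3,0] = -(-5)/(8) = +0.6250; T[3,3] = 0.
  T[0,:] = [+0.0000, -1.0000, +0.2000, +0.2000]
  T[1,:] = [-0.4000, +0.0000, +0.8000, +0.2000]
  T[2,:] = [+0.3333, +0.6667, +0.0000, -0.6667]
  T[3,:] = [+0.6250, -0.1250, +0.6250, +0.0000]
|roots of det(T-λI)|: 1.1234, 0.8829, 0.6053, 0.6053.
ρ = 1.1234; 1.1234 > 1 ⇒ diverges.

1.1234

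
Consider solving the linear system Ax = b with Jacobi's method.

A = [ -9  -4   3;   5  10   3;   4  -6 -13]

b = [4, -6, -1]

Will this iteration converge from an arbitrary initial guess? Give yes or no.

yes

Split A = D + L + U, D = diag(-9, 10, -13).
T_J = -D⁻¹(L+U): T[0,2] = -(3)/(-9) = +0.3333; T[0,0] = 0.
  T[0,:] = [+0.0000  -0.4444  +0.3333]
  T[1,:] = [-0.5000  +0.0000  -0.3000]
  T[2,:] = [+0.3077  -0.4615  +0.0000]
|λ(T)| sorted: 0.7835, 0.4456, 0.3379.
ρ(T) = max|λ| = 0.7835; 0.7835 < 1: convergent.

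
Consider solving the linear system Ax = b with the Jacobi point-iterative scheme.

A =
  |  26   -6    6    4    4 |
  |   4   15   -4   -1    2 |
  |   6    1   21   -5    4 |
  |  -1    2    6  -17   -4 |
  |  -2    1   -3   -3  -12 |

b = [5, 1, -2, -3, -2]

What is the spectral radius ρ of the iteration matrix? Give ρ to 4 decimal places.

A = D + L + U where D = diag(26, 15, 21, -17, -12).
Jacobi T = -D⁻¹(L+U): T[0,1] = -(-6)/(26) = +0.2308; T[0,0] = 0.
  T[0,:] = [+0.0000, +0.2308, -0.2308, -0.1538, -0.1538]
  T[1,:] = [-0.2667, +0.0000, +0.2667, +0.0667, -0.1333]
  T[2,:] = [-0.2857, -0.0476, +0.0000, +0.2381, -0.1905]
  T[3,:] = [-0.0588, +0.1176, +0.3529, +0.0000, -0.2353]
  T[4,:] = [-0.1667, +0.0833, -0.2500, -0.2500, +0.0000]
|eigenvalues of T|: 0.5059, 0.4000, 0.1950, 0.1317, 0.1317.
ρ = 0.5059; 0.5059 < 1: convergent.

0.5059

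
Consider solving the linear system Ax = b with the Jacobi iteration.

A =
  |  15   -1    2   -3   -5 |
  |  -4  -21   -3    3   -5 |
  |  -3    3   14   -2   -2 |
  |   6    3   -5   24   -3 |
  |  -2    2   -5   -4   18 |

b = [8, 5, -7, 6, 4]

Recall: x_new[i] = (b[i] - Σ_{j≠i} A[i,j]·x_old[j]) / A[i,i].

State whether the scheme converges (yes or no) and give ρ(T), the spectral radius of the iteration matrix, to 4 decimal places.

Diagonal D = diag(15, -21, 14, 24, 18); L, U strict lower/upper.
T_J = -D⁻¹(L+U): T[3,1] = -(3)/(24) = -0.1250; T[3,3] = 0.
  T[0,:] = [+0.0000  +0.0667  -0.1333  +0.2000  +0.3333]
  T[1,:] = [-0.1905  +0.0000  -0.1429  +0.1429  -0.2381]
  T[2,:] = [+0.2143  -0.2143  +0.0000  +0.1429  +0.1429]
  T[3,:] = [-0.2500  -0.1250  +0.2083  +0.0000  +0.1250]
  T[4,:] = [+0.1111  -0.1111  +0.2778  +0.2222  +0.0000]
eigenvalue magnitudes: 0.5228, 0.3254, 0.3254, 0.2880, 0.2880.
spectral radius ρ = 0.5228; 0.5228 < 1 ⇒ converges.

yes, ρ = 0.5228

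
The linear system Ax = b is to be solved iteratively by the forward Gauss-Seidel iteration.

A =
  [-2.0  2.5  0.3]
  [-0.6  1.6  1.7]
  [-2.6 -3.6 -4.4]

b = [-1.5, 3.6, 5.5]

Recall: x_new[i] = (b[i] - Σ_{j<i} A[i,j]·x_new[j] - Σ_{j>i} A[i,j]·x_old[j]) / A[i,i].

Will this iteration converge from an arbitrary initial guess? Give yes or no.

Split A = D + L + U, D = diag(-2, 1.6, -4.4).
T_GS = -(D+L)⁻¹U: row 0 first, T[0,1] = -(2.5)/(-2) = +1.2500; later rows by forward substitution.
  T[0,:] = [+0.0000 +1.2500 +0.1500]
  T[1,:] = [+0.0000 +0.4688 -1.0063]
  T[2,:] = [+0.0000 -1.1222 +0.7347]
eigenvalue magnitudes: 1.6726, 0.4692, 0.0000.
spectral radius ρ = 1.6726; 1.6726 > 1: divergent.

no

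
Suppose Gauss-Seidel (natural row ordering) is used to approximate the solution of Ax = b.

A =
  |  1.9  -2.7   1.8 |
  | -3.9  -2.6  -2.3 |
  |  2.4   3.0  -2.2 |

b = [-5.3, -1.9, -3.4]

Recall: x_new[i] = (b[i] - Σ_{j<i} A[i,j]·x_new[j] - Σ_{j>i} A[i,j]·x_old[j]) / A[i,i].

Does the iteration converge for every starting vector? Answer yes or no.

no

Write A = D+L+U with D = diag(1.9, -2.6, -2.2).
T_GS = -(D+L)⁻¹U: row 0 first, T[0,2] = -(1.8)/(1.9) = -0.9474; later rows by forward substitution.
  T[0,:] = [+0.0000, +1.4211, -0.9474]
  T[1,:] = [+0.0000, -2.1316, +0.5364]
  T[2,:] = [+0.0000, -1.3565, -0.3020]
moduli |λ_i(T)| = 1.5472, 0.8863, 0.0000.
ρ(T) = max|λ| = 1.5472; 1.5472 > 1, so it fails to converge.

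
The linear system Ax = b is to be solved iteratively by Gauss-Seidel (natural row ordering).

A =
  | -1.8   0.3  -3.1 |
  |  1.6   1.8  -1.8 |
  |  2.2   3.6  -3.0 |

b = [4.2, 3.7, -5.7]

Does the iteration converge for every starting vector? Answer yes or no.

Split A = D + L + U, D = diag(-1.8, 1.8, -3).
GS T = -(D+L)⁻¹U: row 0 first, T[0,2] = -(-3.1)/(-1.8) = -1.7222; later rows by forward substitution.
  T[0,:] = [+0.0000, +0.1667, -1.7222]
  T[1,:] = [+0.0000, -0.1481, +2.5309]
  T[2,:] = [+0.0000, -0.0556, +1.7741]
eigenvalue magnitudes: 1.6979, 0.0720, 0.0000.
spectral radius ρ = 1.6979; 1.6979 > 1, so it fails to converge.

no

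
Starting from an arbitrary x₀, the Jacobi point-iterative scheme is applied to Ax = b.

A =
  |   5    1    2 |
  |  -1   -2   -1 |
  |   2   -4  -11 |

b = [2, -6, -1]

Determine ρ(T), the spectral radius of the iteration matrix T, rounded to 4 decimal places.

Write A = D+L+U with D = diag(5, -2, -11).
Jacobi: T = -D⁻¹(L+U), T[1,0] = -(-1)/(-2) = -0.5000; T[1,1] = 0.
  T[0,:] = [+0.0000  -0.2000  -0.4000]
  T[1,:] = [-0.5000  +0.0000  -0.5000]
  T[2,:] = [+0.1818  -0.3636  +0.0000]
|λ(T)| sorted: 0.5545, 0.3136, 0.3136.
ρ = 0.5545; 0.5545 < 1, so it converges for any x₀.

0.5545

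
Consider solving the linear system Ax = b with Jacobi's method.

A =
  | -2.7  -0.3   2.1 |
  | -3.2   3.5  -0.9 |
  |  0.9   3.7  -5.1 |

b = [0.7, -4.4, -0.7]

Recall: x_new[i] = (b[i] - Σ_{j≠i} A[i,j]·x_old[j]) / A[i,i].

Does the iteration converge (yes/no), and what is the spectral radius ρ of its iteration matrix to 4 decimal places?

Write A = D+L+U with D = diag(-2.7, 3.5, -5.1).
T_J = -D⁻¹(L+U): T[0,2] = -(2.1)/(-2.7) = +0.7778; T[0,0] = 0.
  T[0,:] = [+0.0000 -0.1111 +0.7778]
  T[1,:] = [+0.9143 +0.0000 +0.2571]
  T[2,:] = [+0.1765 +0.7255 +0.0000]
eigenvalue magnitudes: 0.8917, 0.7569, 0.7569.
spectral radius ρ = 0.8917; 0.8917 < 1 ⇒ converges.

yes, ρ = 0.8917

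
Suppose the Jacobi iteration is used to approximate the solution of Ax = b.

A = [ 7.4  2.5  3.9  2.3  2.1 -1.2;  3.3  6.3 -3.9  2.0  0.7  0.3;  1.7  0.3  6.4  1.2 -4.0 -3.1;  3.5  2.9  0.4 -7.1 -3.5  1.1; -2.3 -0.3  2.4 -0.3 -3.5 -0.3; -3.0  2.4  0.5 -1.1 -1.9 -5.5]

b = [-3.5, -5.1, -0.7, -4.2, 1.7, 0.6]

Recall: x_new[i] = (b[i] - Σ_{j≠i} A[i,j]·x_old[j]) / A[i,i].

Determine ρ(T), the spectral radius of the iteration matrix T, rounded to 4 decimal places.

Split A = D + L + U, D = diag(7.4, 6.3, 6.4, -7.1, -3.5, -5.5).
Jacobi: T = -D⁻¹(L+U), T[1,2] = -(-3.9)/(6.3) = +0.6190; T[1,1] = 0.
  T[0,:] = [+0.0000, -0.3378, -0.5270, -0.3108, -0.2838, +0.1622]
  T[1,:] = [-0.5238, +0.0000, +0.6190, -0.3175, -0.1111, -0.0476]
  T[2,:] = [-0.2656, -0.0469, +0.0000, -0.1875, +0.6250, +0.4844]
  T[3,:] = [+0.4930, +0.4085, +0.0563, +0.0000, -0.4930, +0.1549]
  T[4,:] = [-0.6571, -0.0857, +0.6857, -0.0857, +0.0000, -0.0857]
  T[5,:] = [-0.5455, +0.4364, +0.0909, -0.2000, -0.3455, +0.0000]
|λ(T)| sorted: 1.1308, 0.7742, 0.5843, 0.5843, 0.3478, 0.3478.
ρ = 1.1308; 1.1308 > 1: divergent.

1.1308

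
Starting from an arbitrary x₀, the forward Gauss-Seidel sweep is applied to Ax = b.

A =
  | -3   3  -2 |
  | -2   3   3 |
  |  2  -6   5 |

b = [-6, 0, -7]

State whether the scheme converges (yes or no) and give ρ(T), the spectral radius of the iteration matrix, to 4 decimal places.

no, ρ = 1.1483

Let D = diag(-3, 3, 5); L, U the strict triangles.
Gauss-Seidel: T = -(D+L)⁻¹U, row 0 first, T[0,2] = -(-2)/(-3) = -0.6667; later rows by forward substitution.
  T[0,:] = [+0.0000, +1.0000, -0.6667]
  T[1,:] = [+0.0000, +0.6667, -1.4444]
  T[2,:] = [+0.0000, +0.4000, -1.4667]
|eigenvalues of T|: 1.1483, 0.3483, 0.0000.
spectral radius ρ = 1.1483; 1.1483 > 1: divergent.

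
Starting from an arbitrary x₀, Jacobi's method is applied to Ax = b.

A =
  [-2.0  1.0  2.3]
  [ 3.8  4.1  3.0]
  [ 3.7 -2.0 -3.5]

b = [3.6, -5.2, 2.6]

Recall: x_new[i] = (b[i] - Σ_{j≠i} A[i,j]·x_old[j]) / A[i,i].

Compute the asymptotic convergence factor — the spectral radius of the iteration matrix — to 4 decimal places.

A = D + L + U where D = diag(-2, 4.1, -3.5).
Jacobi T = -D⁻¹(L+U): T[2,1] = -(-2)/(-3.5) = -0.5714; T[2,2] = 0.
  T[0,:] = [+0.0000, +0.5000, +1.1500]
  T[1,:] = [-0.9268, +0.0000, -0.7317]
  T[2,:] = [+1.0571, -0.5714, +0.0000]
eigenvalue magnitudes: 1.1666, 0.9702, 0.1964.
ρ = 1.1666; 1.1666 > 1, so it fails to converge.

1.1666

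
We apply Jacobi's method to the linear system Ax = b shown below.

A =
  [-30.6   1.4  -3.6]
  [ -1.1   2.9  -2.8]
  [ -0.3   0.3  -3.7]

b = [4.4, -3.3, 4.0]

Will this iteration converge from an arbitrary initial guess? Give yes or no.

Write A = D+L+U with D = diag(-30.6, 2.9, -3.7).
Jacobi: T = -D⁻¹(L+U), T[2,1] = -(0.3)/(-3.7) = +0.0811; T[2,2] = 0.
  T[0,:] = [+0.0000, +0.0458, -0.1176]
  T[1,:] = [+0.3793, +0.0000, +0.9655]
  T[2,:] = [-0.0811, +0.0811, +0.0000]
|roots of det(T-λI)|: 0.3543, 0.2823, 0.0720.
ρ = 0.3543; 0.3543 < 1 ⇒ converges.

yes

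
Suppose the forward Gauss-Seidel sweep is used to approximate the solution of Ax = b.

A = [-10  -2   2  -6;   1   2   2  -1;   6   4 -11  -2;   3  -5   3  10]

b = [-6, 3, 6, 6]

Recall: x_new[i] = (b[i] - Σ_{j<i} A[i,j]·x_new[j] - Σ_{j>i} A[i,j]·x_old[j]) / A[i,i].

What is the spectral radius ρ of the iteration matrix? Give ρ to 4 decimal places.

0.9449

Diagonal D = diag(-10, 2, -11, 10); L, U strict lower/upper.
Gauss-Seidel: T = -(D+L)⁻¹U, row 0 first, T[0,3] = -(-6)/(-10) = -0.6000; later rows by forward substitution.
  T[0,:] = [+0.0000 -0.2000 +0.2000 -0.6000]
  T[1,:] = [+0.0000 +0.1000 -1.1000 +0.8000]
  T[2,:] = [+0.0000 -0.0727 -0.2909 -0.2182]
  T[3,:] = [+0.0000 +0.1318 -0.5227 +0.6455]
|λ(T)| sorted: 0.9449, 0.4656, 0.0248, 0.0000.
ρ(T) = max|λ| = 0.9449; 0.9449 < 1 ⇒ converges.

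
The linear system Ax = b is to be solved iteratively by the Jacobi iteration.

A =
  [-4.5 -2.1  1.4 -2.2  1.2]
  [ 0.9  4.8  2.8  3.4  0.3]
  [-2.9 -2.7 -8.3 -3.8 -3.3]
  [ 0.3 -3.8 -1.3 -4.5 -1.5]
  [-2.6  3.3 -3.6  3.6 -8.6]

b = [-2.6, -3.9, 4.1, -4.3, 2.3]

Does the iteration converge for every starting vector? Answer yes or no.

Write A = D+L+U with D = diag(-4.5, 4.8, -8.3, -4.5, -8.6).
T_J = -D⁻¹(L+U): T[2,0] = -(-2.9)/(-8.3) = -0.3494; T[2,2] = 0.
  T[0,:] = [+0.0000, -0.4667, +0.3111, -0.4889, +0.2667]
  T[1,:] = [-0.1875, +0.0000, -0.5833, -0.7083, -0.0625]
  T[2,:] = [-0.3494, -0.3253, +0.0000, -0.4578, -0.3976]
  T[3,:] = [+0.0667, -0.8444, -0.2889, +0.0000, -0.3333]
  T[4,:] = [-0.3023, +0.3837, -0.4186, +0.4186, +0.0000]
|roots of det(T-λI)|: 1.1315, 0.6641, 0.6641, 0.5039, 0.5039.
spectral radius ρ = 1.1315; 1.1315 > 1 ⇒ diverges.

no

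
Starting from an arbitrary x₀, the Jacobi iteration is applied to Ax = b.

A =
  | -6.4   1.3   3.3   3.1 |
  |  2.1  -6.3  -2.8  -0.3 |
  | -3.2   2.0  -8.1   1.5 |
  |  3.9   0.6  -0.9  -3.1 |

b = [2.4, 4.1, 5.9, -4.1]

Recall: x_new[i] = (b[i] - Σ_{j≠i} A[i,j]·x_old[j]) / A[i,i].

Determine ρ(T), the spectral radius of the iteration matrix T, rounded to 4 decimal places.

0.8290

Write A = D+L+U with D = diag(-6.4, -6.3, -8.1, -3.1).
Jacobi: T = -D⁻¹(L+U), T[1,3] = -(-0.3)/(-6.3) = -0.0476; T[1,1] = 0.
  T[0,:] = [+0.0000, +0.2031, +0.5156, +0.4844]
  T[1,:] = [+0.3333, +0.0000, -0.4444, -0.0476]
  T[2,:] = [-0.3951, +0.2469, +0.0000, +0.1852]
  T[3,:] = [+1.2581, +0.1935, -0.2903, +0.0000]
|λ(T)| sorted: 0.8290, 0.4924, 0.4924, 0.2483.
ρ = 0.8290; 0.8290 < 1 ⇒ converges.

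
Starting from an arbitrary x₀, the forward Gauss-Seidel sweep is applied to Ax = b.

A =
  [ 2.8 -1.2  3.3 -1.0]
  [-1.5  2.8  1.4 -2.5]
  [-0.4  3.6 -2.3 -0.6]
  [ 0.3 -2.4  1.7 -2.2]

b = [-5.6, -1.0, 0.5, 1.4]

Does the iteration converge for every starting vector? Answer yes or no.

no

Split A = D + L + U, D = diag(2.8, 2.8, -2.3, -2.2).
GS T = -(D+L)⁻¹U: row 0 first, T[0,1] = -(-1.2)/(2.8) = +0.4286; later rows by forward substitution.
  T[0,:] = [+0.0000  +0.4286  -1.1786  +0.3571]
  T[1,:] = [+0.0000  +0.2296  -1.1314  +1.0842]
  T[2,:] = [+0.0000  +0.2848  -1.5659  +1.3740]
  T[3,:] = [+0.0000  +0.0281  -0.1365  -0.0723]
moduli |λ_i(T)| = 1.2271, 0.2109, 0.0295, 0.0000.
ρ(T) = max|λ| = 1.2271; 1.2271 > 1 ⇒ diverges.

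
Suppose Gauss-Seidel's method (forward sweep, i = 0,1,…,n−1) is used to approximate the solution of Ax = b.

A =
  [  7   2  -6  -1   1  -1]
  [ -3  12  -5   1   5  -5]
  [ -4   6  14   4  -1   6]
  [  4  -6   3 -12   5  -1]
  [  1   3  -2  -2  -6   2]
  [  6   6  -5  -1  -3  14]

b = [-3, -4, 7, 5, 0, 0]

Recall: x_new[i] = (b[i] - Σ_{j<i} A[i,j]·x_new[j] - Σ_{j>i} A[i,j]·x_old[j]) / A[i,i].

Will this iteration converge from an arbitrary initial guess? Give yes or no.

no

Let D = diag(7, 12, 14, -12, -6, 14); L, U the strict triangles.
GS T = -(D+L)⁻¹U: row 0 first, T[0,1] = -(2)/(7) = -0.2857; later rows by forward substitution.
  T[0,:] = [+0.0000  -0.2857  +0.8571  +0.1429  -0.1429  +0.1429]
  T[1,:] = [+0.0000  -0.0714  +0.6310  -0.0476  -0.4524  +0.4524]
  T[2,:] = [+0.0000  -0.0510  -0.0255  -0.2245  +0.2245  -0.5816]
  T[3,:] = [+0.0000  -0.0723  -0.0361  +0.0153  +0.6514  -0.4073]
  T[4,:] = [+0.0000  -0.0422  +0.4789  +0.0697  -0.5420  +0.9130]
  T[5,:] = [+0.0000  +0.1206  -0.5468  -0.1050  +0.2657  -0.2963]
eigenvalue magnitudes: 1.4134, 0.3252, 0.2360, 0.2360, 0.0791, 0.0000.
ρ = 1.4134; 1.4134 > 1 ⇒ diverges.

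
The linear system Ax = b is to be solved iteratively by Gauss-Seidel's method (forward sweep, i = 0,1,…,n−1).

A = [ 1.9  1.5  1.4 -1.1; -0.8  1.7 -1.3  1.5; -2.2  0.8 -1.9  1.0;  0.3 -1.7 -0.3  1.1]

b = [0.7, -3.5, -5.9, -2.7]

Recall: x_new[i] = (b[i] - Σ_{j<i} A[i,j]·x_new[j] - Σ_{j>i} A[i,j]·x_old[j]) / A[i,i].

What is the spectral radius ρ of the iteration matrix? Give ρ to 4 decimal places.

1.3472

Write A = D+L+U with D = diag(1.9, 1.7, -1.9, 1.1).
Gauss-Seidel: T = -(D+L)⁻¹U, row 0 first, T[0,3] = -(-1.1)/(1.9) = +0.5789; later rows by forward substitution.
  T[0,:] = [+0.0000 -0.7895 -0.7368 +0.5789]
  T[1,:] = [+0.0000 -0.3715 +0.4180 -0.6099]
  T[2,:] = [+0.0000 +0.7577 +1.0292 -0.4008]
  T[3,:] = [+0.0000 -0.1522 +1.1276 -1.2098]
eigenvalue magnitudes: 1.3472, 0.8691, 0.0740, 0.0000.
ρ = 1.3472; 1.3472 > 1 ⇒ diverges.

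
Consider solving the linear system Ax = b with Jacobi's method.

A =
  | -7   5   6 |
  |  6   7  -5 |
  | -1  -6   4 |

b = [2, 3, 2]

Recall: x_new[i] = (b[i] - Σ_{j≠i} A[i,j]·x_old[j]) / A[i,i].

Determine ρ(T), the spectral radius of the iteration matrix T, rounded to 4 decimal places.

Write A = D+L+U with D = diag(-7, 7, 4).
Jacobi T = -D⁻¹(L+U): T[1,2] = -(-5)/(7) = +0.7143; T[1,1] = 0.
  T[0,:] = [+0.0000 +0.7143 +0.8571]
  T[1,:] = [-0.8571 +0.0000 +0.7143]
  T[2,:] = [+0.2500 +1.5000 +0.0000]
|eigenvalues of T|: 1.2148, 0.8957, 0.8957.
spectral radius ρ = 1.2148; 1.2148 > 1 ⇒ diverges.

1.2148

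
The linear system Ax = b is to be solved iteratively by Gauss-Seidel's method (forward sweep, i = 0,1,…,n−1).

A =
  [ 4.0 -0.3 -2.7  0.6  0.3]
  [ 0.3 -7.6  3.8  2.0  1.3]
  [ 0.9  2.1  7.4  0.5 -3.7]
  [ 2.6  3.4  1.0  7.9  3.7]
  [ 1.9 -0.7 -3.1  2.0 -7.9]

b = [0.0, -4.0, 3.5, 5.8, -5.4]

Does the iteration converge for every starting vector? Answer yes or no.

yes

Write A = D+L+U with D = diag(4, -7.6, 7.4, 7.9, -7.9).
T_GS = -(D+L)⁻¹U: row 0 first, T[0,4] = -(0.3)/(4) = -0.0750; later rows by forward substitution.
  T[0,:] = [+0.0000  +0.0750  +0.6750  -0.1500  -0.0750]
  T[1,:] = [+0.0000  +0.0030  +0.5266  +0.2572  +0.1681]
  T[2,:] = [+0.0000  -0.0100  -0.2315  -0.1223  +0.4614]
  T[3,:] = [+0.0000  -0.0247  -0.4195  -0.0459  -0.5744]
  T[4,:] = [+0.0000  +0.0154  +0.1003  -0.0225  -0.3594]
moduli |λ_i(T)| = 0.5042, 0.3115, 0.1913, 0.0095, 0.0000.
spectral radius ρ = 0.5042; 0.5042 < 1, so it converges for any x₀.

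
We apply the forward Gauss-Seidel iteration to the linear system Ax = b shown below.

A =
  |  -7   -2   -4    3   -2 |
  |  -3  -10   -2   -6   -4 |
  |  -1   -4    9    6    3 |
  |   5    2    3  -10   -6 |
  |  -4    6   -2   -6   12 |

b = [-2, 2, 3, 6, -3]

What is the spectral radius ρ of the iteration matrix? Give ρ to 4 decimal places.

1.1218

Let D = diag(-7, -10, 9, -10, 12); L, U the strict triangles.
GS T = -(D+L)⁻¹U: row 0 first, T[0,1] = -(-2)/(-7) = -0.2857; later rows by forward substitution.
  T[0,:] = [+0.0000 -0.2857 -0.5714 +0.4286 -0.2857]
  T[1,:] = [+0.0000 +0.0857 -0.0286 -0.7286 -0.3143]
  T[2,:] = [+0.0000 +0.0063 -0.0762 -0.9429 -0.5048]
  T[3,:] = [+0.0000 -0.1238 -0.3143 -0.2143 -0.9571]
  T[4,:] = [+0.0000 -0.1989 -0.3460 +0.2429 -0.5008]
|eigenvalues of T|: 1.1218, 0.3915, 0.3915, 0.0443, 0.0000.
ρ = 1.1218; 1.1218 > 1: divergent.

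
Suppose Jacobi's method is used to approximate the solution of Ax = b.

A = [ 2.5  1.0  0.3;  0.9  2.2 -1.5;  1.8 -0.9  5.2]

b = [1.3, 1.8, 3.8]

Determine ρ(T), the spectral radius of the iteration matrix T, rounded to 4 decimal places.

0.6876

Let D = diag(2.5, 2.2, 5.2); L, U the strict triangles.
Jacobi: T = -D⁻¹(L+U), T[0,2] = -(0.3)/(2.5) = -0.1200; T[0,0] = 0.
  T[0,:] = [+0.0000  -0.4000  -0.1200]
  T[1,:] = [-0.4091  +0.0000  +0.6818]
  T[2,:] = [-0.3462  +0.1731  +0.0000]
|roots of det(T-λI)|: 0.6876, 0.3868, 0.3868.
ρ = 0.6876; 0.6876 < 1 ⇒ converges.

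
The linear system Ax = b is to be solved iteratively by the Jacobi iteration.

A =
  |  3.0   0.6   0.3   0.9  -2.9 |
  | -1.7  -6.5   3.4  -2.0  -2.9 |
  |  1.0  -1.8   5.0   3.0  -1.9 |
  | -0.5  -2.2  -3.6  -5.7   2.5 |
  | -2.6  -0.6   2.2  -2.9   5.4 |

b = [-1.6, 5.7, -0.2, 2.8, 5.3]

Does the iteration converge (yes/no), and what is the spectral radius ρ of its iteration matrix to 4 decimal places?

no, ρ = 1.1679

A = D + L + U where D = diag(3, -6.5, 5, -5.7, 5.4).
Jacobi T = -D⁻¹(L+U): T[1,0] = -(-1.7)/(-6.5) = -0.2615; T[1,1] = 0.
  T[0,:] = [+0.0000 -0.2000 -0.1000 -0.3000 +0.9667]
  T[1,:] = [-0.2615 +0.0000 +0.5231 -0.3077 -0.4462]
  T[2,:] = [-0.2000 +0.3600 +0.0000 -0.6000 +0.3800]
  T[3,:] = [-0.0877 -0.3860 -0.6316 +0.0000 +0.4386]
  T[4,:] = [+0.4815 +0.1111 -0.4074 +0.5370 +0.0000]
|λ(T)| sorted: 1.1679, 0.9199, 0.4604, 0.3488, 0.1365.
spectral radius ρ = 1.1679; 1.1679 > 1 ⇒ diverges.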